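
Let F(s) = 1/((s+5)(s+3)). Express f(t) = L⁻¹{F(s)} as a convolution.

1/((s+5)(s+3)) = (1/(s+5))·(1/(s+3)) = L{e^(-5t)}·L{e^(-3t)}. So f(t) = e^(-5t)*e^(-3t) = ∫₀ᵗ e^(-5τ)·e^(-3(t-τ)) dτ

Final answer: ∫₀ᵗ e^(-5τ)·e^(-3(t-τ)) dτ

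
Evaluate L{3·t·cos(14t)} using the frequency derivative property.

L{cos(14t)} = s/(s² + 196). Derivative: d/ds[s/(s² + 196)] = [(s² + 196) - s·2s]/(s² + 196)² = (196 - s²)/(s² + 196)². So L{t·cos(14t)} = -F'(s) = (s² - 196)/(s² + 196)². Then L{3·t·cos(14t)} = 3·(s² - 196)/(s² + 196)²

Final answer: 3·(s² - 196)/(s² + 196)²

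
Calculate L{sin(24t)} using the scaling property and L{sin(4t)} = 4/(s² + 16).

Using L{f(at)} = (1/a)F(s/a) with a=6: L{sin(24t)} = (1/6) · 4/((s/6)² + 16) = (1/6) · 4·36/(s² + 576) = 24/(s² + 576)

Final answer: 24/(s² + 576)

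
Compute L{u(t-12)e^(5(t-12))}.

u(t-a)f(t-a) with f(t)=e^(5t). L{e^(5t)} = 1/(s-5). By time shift: e^(-12s)/(s-5)

Final answer: e^(-12s)/(s-5)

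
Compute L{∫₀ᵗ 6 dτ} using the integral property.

L{∫₀ᵗ f(τ)dτ} = F(s)/s with f(t) = 6. F(s) = 6/s, so L{∫₀ᵗ 6 dτ} = (6/s)/s = 6/s². (Check: ∫₀ᵗ 6 dτ = 6t.)

Final answer: 6/s²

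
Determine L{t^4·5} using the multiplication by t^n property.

L{5} = 5/s. d^1/ds^1[1/s] = -1/s². d^2/ds^2[1/s] = 2/s^3. d^3/ds^3[1/s] = -6/s^4. d^4/ds^4[1/s] = 24/s^5. So L{t^4} = (-1)^{4}·24/s^5 = 24/s^5. Then L{t^4·5} = 5·24/s^5 = 120/s^5

Final answer: 120/s^5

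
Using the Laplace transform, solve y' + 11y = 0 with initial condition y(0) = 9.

L{y'} + 11L{y} = 0. sY - 9 + 11Y = 0. Y(s+11) = 9. Y = 9/(s+11)

Final answer: y(t) = 9e^(-11t)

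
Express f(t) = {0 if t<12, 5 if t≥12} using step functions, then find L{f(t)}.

f(t) = 5·u(t-12). L{u(t-12)} = e^(-12s)/s, so L{f(t)} = 5·e^(-12s)/s

Final answer: 5·e^(-12s)/s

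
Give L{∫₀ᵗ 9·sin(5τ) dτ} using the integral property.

L{∫₀ᵗ f(τ)dτ} = F(s)/s with F(s) = 45/(s² + 25), so the result is (45/(s² + 25))/s = 45/(s(s² + 25))

Final answer: 45/(s(s² + 25))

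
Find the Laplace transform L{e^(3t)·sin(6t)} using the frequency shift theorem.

Frequency shift: L{e^(at)f(t)} = F(s-a). L{e^(3t)·sin(6t)} = 6/((s-3)² + 36)

Final answer: 6/((s-3)² + 36)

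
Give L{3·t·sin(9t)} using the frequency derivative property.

L{sin(9t)} = 9/(s² + 81). By L{t·f(t)} = -F'(s): -d/ds[9/(s² + 81)] = -(9)·(-2s)/(s² + 81)² = 18s/(s² + 81)². Then L{3·t·sin(9t)} = 3·18s/(s² + 81)² = 54s/(s² + 81)²

Final answer: 54s/(s² + 81)²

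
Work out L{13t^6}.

L{t^n} = n!/s^(n+1). So L{13t^6} = 13·6!/s^7 = 9360/s^7

Final answer: 9360/s^7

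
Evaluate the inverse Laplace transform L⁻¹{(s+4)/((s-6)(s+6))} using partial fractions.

Using partial fractions, f(t) = (10e^(6t) + 2e^(-6t))/12

Final answer: (10e^(6t) + 2e^(-6t))/12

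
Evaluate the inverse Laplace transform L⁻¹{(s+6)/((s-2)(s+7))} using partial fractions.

Using partial fractions, f(t) = (8e^(2t) + e^(-7t))/9

Final answer: (8e^(2t) + e^(-7t))/9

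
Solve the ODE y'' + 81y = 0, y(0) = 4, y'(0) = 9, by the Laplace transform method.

L{y''} + 81L{y} = 0. s²Y - 4s - 9 + 81Y = 0. Y(s² + 81) = 4s + 9. Y = (4s + 9)/(s² + 81). Inverting: y(t) = 4cos(9t) + sin(9t)

Final answer: y(t) = 4cos(9t) + sin(9t)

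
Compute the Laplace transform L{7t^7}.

L{7t^7} = 7 · L{t^7} = 7 · 5040/s^8 = 35280/s^8

Final answer: 35280/s^8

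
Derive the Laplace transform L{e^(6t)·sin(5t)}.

L{e^(at)·sin(ωt)} = ω/((s-a)² + ω²), so L{e^(6t)·sin(5t)} = 5/((s-6)² + 25)

Final answer: 5/((s-6)² + 25)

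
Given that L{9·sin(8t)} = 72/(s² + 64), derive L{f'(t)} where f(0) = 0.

L{f'(t)} = s·F(s) - f(0) = s·72/(s² + 64) - 0 = 72s/(s² + 64)

Final answer: 72s/(s² + 64)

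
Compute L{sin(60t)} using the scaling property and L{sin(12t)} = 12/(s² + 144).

Using L{f(at)} = (1/a)F(s/a) with a=5: L{sin(60t)} = (1/5) · 12/((s/5)² + 144) = (1/5) · 12·25/(s² + 3600) = 60/(s² + 3600)

Final answer: 60/(s² + 3600)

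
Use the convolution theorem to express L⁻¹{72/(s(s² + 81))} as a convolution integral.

72/(s(s² + 81)) = (1/s)·(72/(s² + 81)) = L{1}·L{8·sin(9t)}. So f(t) = 1*(8·sin(9t)) = ∫₀ᵗ 8·sin(9τ) dτ

Final answer: ∫₀ᵗ 8·sin(9τ) dτ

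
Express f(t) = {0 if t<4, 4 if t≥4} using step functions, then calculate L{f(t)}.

f(t) = 4·u(t-4). L{u(t-4)} = e^(-4s)/s, so L{f(t)} = 4·e^(-4s)/s

Final answer: 4·e^(-4s)/s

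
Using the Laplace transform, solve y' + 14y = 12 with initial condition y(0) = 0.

sY + 14Y = 12/s. Y = 12/(s(s+14)). Partial fractions: Y = 6/7/s - 6/7/(s+14)

Final answer: y(t) = 6/7(1 - e^(-14t))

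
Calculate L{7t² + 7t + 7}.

L{7t² + 7t + 7} = 7·2/s³ + 7/s² + 7/s = 14/s³ + 7/s² + 7/s

Final answer: 14/s³ + 7/s² + 7/s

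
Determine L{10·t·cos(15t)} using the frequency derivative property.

L{cos(15t)} = s/(s² + 225). Derivative: d/ds[s/(s² + 225)] = [(s² + 225) - s·2s]/(s² + 225)² = (225 - s²)/(s² + 225)². So L{t·cos(15t)} = -F'(s) = (s² - 225)/(s² + 225)². Then L{10·t·cos(15t)} = 10·(s² - 225)/(s² + 225)²

Final answer: 10·(s² - 225)/(s² + 225)²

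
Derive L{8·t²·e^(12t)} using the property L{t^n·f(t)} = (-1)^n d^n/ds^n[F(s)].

L{e^(12t)} = 1/(s-12). d/ds[1/(s-12)] = -1/(s-12)². d²/ds²[1/(s-12)] = 2/(s-12)³. So L{t²·e^(12t)} = (-1)² · 2/(s-12)³ = 2/(s-12)³. Then L{8·t²·e^(12t)} = 8·2/(s-12)³ = 16/(s-12)³

Final answer: 16/(s-12)³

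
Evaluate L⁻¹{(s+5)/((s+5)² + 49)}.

Using frequency shift: L⁻¹{(s-a)/((s-a)² + b²)} = e^(at)cos(bt). Here a=-5, b=7

Final answer: e^(-5t)·cos(7t)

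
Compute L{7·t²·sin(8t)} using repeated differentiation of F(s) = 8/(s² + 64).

F(s) = 8/(s² + 64). F'(s) = -16s/(s² + 64)². F''(s) = -16(64 - 3s²)/(s² + 64)³ = (48s² - 1024)/(s² + 64)³. So L{t²·sin(8t)} = (-1)² F''(s) = (48s² - 1024)/(s² + 64)³. Then L{7·t²·sin(8t)} = 7·(48s² - 1024)/(s² + 64)³ = (336s² - 7168)/(s² + 64)³

Final answer: (336s² - 7168)/(s² + 64)³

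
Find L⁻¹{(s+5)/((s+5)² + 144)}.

Using frequency shift: L⁻¹{(s-a)/((s-a)² + b²)} = e^(at)cos(bt). Here a=-5, b=12

Final answer: e^(-5t)·cos(12t)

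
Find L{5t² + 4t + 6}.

L{5t² + 4t + 6} = 5·2/s³ + 4/s² + 6/s = 10/s³ + 4/s² + 6/s

Final answer: 10/s³ + 4/s² + 6/s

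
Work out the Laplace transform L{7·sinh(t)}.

L{sinh(ωt)} = ω/(s² - ω²), so L{sinh(t)} = 1/(s² - 1). Then L{7·sinh(t)} = 7·1/(s² - 1) = 7/(s² - 1)

Final answer: 7/(s² - 1)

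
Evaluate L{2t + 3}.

L{2t + 3} = 2·L{t} + 3·L{1} = 2/s² + 3/s

Final answer: 2/s² + 3/s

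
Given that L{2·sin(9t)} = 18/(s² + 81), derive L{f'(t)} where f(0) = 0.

L{f'(t)} = s·F(s) - f(0) = s·18/(s² + 81) - 0 = 18s/(s² + 81)

Final answer: 18s/(s² + 81)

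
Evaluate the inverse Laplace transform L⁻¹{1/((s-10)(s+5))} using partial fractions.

Decompose: A/(s-10) + B/(s+5). A = 1/15, B = -1/15. f(t) = (e^(10t) - e^(-5t))/15

Final answer: (e^(10t) - e^(-5t))/15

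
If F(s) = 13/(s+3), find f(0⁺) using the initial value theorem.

f(0⁺) = lim_{s→∞} s·13/(s+3) = lim_{s→∞} 13s/(s+3) = 13

Final answer: 13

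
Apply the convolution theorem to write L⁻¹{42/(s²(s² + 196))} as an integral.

42/(s²(s² + 196)) = (1/s²)·(42/(s² + 196)) = L{t}·L{3·sin(14t)}. So f(t) = t*(3·sin(14t)) = ∫₀ᵗ 3τ·sin(14(t-τ)) dτ

Final answer: ∫₀ᵗ 3τ·sin(14(t-τ)) dτ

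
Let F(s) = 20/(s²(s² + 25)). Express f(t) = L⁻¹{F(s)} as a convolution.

20/(s²(s² + 25)) = (1/s²)·(20/(s² + 25)) = L{t}·L{4·sin(5t)}. So f(t) = t*(4·sin(5t)) = ∫₀ᵗ 4τ·sin(5(t-τ)) dτ

Final answer: ∫₀ᵗ 4τ·sin(5(t-τ)) dτ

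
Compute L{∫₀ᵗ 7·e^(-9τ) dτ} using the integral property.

L{∫₀ᵗ f(τ)dτ} = F(s)/s with F(s) = 7/(s+9), so L{∫₀ᵗ 7·e^(-9τ) dτ} = 7/(s(s+9))

Final answer: 7/(s(s+9))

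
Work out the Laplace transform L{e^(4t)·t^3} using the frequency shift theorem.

L{e^(at)·t^n} = n!/(s-a)^(n+1), so L{e^(4t)·t^3} = 6/(s-4)^4

Final answer: 6/(s-4)^4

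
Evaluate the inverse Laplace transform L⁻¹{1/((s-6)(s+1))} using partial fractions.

Decompose: A/(s-6) + B/(s+1). A = 1/7, B = -1/7. f(t) = (e^(6t) - e^(-t))/7

Final answer: (e^(6t) - e^(-t))/7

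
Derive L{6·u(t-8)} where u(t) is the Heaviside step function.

L{u(t-a)} = e^(-as)/s. Here a=8, so L{u(t-8)} = e^(-8s)/s, and L{6·u(t-8)} = 6·e^(-8s)/s

Final answer: 6·e^(-8s)/s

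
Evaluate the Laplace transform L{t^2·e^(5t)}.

L{t^n·e^(at)} = n!/(s-a)^(n+1), so L{t^2·e^(5t)} = 2/(s-5)^3

Final answer: 2/(s-5)^3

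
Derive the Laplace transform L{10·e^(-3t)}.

L{e^(at)} = 1/(s-a), so L{e^(-3t)} = 1/(s+3). Then L{10·e^(-3t)} = 10/(s+3)

Final answer: 10/(s+3)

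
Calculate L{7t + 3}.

L{7t + 3} = 7·L{t} + 3·L{1} = 7/s² + 3/s

Final answer: 7/s² + 3/s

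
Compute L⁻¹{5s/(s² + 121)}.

This is the form c·s/(s² + a²) with a = 11, c = 5. L⁻¹ = 5·cos(11t)

Final answer: 5·cos(11t)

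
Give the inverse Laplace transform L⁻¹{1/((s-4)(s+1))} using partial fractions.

Decompose: A/(s-4) + B/(s+1). A = 1/5, B = -1/5. f(t) = (e^(4t) - e^(-t))/5

Final answer: (e^(4t) - e^(-t))/5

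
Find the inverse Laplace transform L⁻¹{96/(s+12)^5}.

L⁻¹{n!/(s-a)^(n+1)} = t^n·e^(at) with n=4, a=-12. So L⁻¹{24/(s+12)^5} = t^4·e^(-12t), and L⁻¹{96/(s+12)^5} = (96/24)·t^4·e^(-12t) = 4·t^4·e^(-12t)

Final answer: 4·t^4·e^(-12t)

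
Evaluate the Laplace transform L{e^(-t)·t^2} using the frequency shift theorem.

L{e^(at)·t^n} = n!/(s-a)^(n+1), so L{e^(-t)·t^2} = 2/(s+1)^3

Final answer: 2/(s+1)^3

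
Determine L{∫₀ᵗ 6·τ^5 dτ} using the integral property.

L{∫₀ᵗ f(τ)dτ} = F(s)/s with f(t) = 6t^5. F(s) = 720/s^6, so L{∫₀ᵗ 6·τ^5 dτ} = (720/s^6)/s = 720/s^7. (Check: ∫₀ᵗ 6·τ^5 dτ = 6t^6/6.)

Final answer: 720/s^7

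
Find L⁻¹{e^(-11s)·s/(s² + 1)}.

L⁻¹{s/(s² + 1)} = cos(t). By the time shift theorem, L⁻¹{e^(-as)F(s)} = u(t-a)f(t-a) with a=11, so L⁻¹{e^(-11s)·s/(s² + 1)} = u(t-11)·cos((t-11))

Final answer: u(t-11)·cos((t-11))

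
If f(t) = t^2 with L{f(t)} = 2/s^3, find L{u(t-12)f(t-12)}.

Time shift theorem: L{u(t-a)f(t-a)} = e^(-as)F(s). Here a=12, F(s) = 2/s^3, so L{u(t-12)f(t-12)} = e^(-12s)·2/s^3

Final answer: e^(-12s)·2/s^3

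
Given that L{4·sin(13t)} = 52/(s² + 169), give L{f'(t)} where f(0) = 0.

L{f'(t)} = s·F(s) - f(0) = s·52/(s² + 169) - 0 = 52s/(s² + 169)

Final answer: 52s/(s² + 169)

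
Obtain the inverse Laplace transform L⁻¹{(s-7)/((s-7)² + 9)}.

Using frequency shift, L⁻¹{(s-7)/((s-7)² + 9)} = e^(7t)·cos(3t)

Final answer: e^(7t)·cos(3t)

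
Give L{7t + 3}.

L{7t + 3} = 7·L{t} + 3·L{1} = 7/s² + 3/s

Final answer: 7/s² + 3/s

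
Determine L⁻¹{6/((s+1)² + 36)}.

Form: b/((s-a)² + b²) → e^(at)sin(bt). With a=-1, b=6

Final answer: e^(-t)·sin(6t)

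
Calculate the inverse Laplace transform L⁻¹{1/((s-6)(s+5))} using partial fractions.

Decompose: A/(s-6) + B/(s+5). A = 1/11, B = -1/11. f(t) = (e^(6t) - e^(-5t))/11

Final answer: (e^(6t) - e^(-5t))/11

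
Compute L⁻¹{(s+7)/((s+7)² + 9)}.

Using frequency shift: L⁻¹{(s-a)/((s-a)² + b²)} = e^(at)cos(bt). Here a=-7, b=3

Final answer: e^(-7t)·cos(3t)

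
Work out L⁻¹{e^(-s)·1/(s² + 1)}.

L⁻¹{1/(s² + 1)} = sin(t). By the time shift theorem, L⁻¹{e^(-as)F(s)} = u(t-a)f(t-a) with a=1, so L⁻¹{e^(-s)·1/(s² + 1)} = u(t-1)·sin((t-1))

Final answer: u(t-1)·sin((t-1))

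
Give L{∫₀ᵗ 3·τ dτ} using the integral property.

L{∫₀ᵗ f(τ)dτ} = F(s)/s with f(t) = 3t. F(s) = 3/s^2, so L{∫₀ᵗ 3·τ dτ} = (3/s^2)/s = 3/s^3. (Check: ∫₀ᵗ 3·τ dτ = 3t^2/2.)

Final answer: 3/s^3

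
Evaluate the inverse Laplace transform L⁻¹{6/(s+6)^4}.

L⁻¹{n!/(s-a)^(n+1)} = t^n·e^(at), so L⁻¹{6/(s+6)^4} = t^3·e^(-6t)

Final answer: t^3·e^(-6t)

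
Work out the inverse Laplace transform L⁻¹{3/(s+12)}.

L⁻¹{1/(s-a)} = e^(at), so L⁻¹{1/(s+12)} = e^(-12t), and L⁻¹{3/(s+12)} = 3·e^(-12t)

Final answer: 3·e^(-12t)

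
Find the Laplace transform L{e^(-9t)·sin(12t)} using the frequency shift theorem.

Frequency shift: L{e^(at)f(t)} = F(s-a). L{e^(-9t)·sin(12t)} = 12/((s+9)² + 144)

Final answer: 12/((s+9)² + 144)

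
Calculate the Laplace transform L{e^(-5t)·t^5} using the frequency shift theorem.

L{e^(at)·t^n} = n!/(s-a)^(n+1), so L{e^(-5t)·t^5} = 120/(s+5)^6

Final answer: 120/(s+5)^6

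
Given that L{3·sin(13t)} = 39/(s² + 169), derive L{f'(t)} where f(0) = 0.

L{f'(t)} = s·F(s) - f(0) = s·39/(s² + 169) - 0 = 39s/(s² + 169)

Final answer: 39s/(s² + 169)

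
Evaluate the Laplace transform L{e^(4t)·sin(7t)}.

L{e^(at)·sin(ωt)} = ω/((s-a)² + ω²), so L{e^(4t)·sin(7t)} = 7/((s-4)² + 49)

Final answer: 7/((s-4)² + 49)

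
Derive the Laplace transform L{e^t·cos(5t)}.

L{e^(at)·cos(ωt)} = (s-a)/((s-a)² + ω²), so L{e^t·cos(5t)} = (s-1)/((s-1)² + 25)

Final answer: (s-1)/((s-1)² + 25)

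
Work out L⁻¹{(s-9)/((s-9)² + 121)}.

Using frequency shift: L⁻¹{(s-a)/((s-a)² + b²)} = e^(at)cos(bt). Here a=9, b=11

Final answer: e^(9t)·cos(11t)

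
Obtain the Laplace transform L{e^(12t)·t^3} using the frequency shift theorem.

L{e^(at)·t^n} = n!/(s-a)^(n+1), so L{e^(12t)·t^3} = 6/(s-12)^4

Final answer: 6/(s-12)^4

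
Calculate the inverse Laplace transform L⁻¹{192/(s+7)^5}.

L⁻¹{n!/(s-a)^(n+1)} = t^n·e^(at) with n=4, a=-7. So L⁻¹{24/(s+7)^5} = t^4·e^(-7t), and L⁻¹{192/(s+7)^5} = (192/24)·t^4·e^(-7t) = 8·t^4·e^(-7t)

Final answer: 8·t^4·e^(-7t)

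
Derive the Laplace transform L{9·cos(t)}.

L{cos(ωt)} = s/(s² + ω²), so L{cos(t)} = s/(s² + 1). Then L{9·cos(t)} = 9·s/(s² + 1) = 9s/(s² + 1)

Final answer: 9s/(s² + 1)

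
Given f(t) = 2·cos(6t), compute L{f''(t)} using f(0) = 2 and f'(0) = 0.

F(s) = 2s/(s² + 36). L{f''(t)} = s²F(s) - sf(0) - f'(0) = 2s³/(s² + 36) - 2s = (2s³ - 2s(s² + 36))/(s² + 36) = -72s/(s² + 36)

Final answer: -72s/(s² + 36)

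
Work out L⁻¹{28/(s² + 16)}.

This is the form c·a/(s² + a²) with a = 4, c = 7. L⁻¹ = 7·sin(4t)

Final answer: 7·sin(4t)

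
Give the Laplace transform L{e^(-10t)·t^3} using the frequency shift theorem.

L{e^(at)·t^n} = n!/(s-a)^(n+1), so L{e^(-10t)·t^3} = 6/(s+10)^4

Final answer: 6/(s+10)^4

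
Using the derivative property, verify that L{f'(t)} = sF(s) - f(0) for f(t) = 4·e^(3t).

f'(t) = 12e^(3t). Direct: L{f'(t)} = 12/(s-3). Property: s·4/(s-3) - 4 = (4s - 4(s-3))/(s-3) = 12/(s-3). ✓

Final answer: 12/(s-3)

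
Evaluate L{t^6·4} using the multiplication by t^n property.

L{4} = 4/s. d^1/ds^1[1/s] = -1/s². d^2/ds^2[1/s] = 2/s^3. d^3/ds^3[1/s] = -6/s^4. d^4/ds^4[1/s] = 24/s^5. d^5/ds^5[1/s] = -120/s^6. d^6/ds^6[1/s] = 720/s^7. So L{t^6} = (-1)^{6}·720/s^7 = 720/s^7. Then L{t^6·4} = 4·720/s^7 = 2880/s^7

Final answer: 2880/s^7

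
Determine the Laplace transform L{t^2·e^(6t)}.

L{t^n·e^(at)} = n!/(s-a)^(n+1), so L{t^2·e^(6t)} = 2/(s-6)^3

Final answer: 2/(s-6)^3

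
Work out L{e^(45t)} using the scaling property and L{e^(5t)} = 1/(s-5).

Using L{f(at)} = (1/a)F(s/a) with a=9 and f(t) = e^(5t): L{e^(45t)} = (1/9) · 1/((s/9)-5) = (1/9) · 9/(s-45) = 1/(s-45)

Final answer: 1/(s-45)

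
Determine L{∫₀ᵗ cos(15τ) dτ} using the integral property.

L{∫₀ᵗ f(τ)dτ} = F(s)/s with F(s) = s/(s² + 225), so the result is (s/(s² + 225))/s = 1/(s² + 225)

Final answer: 1/(s² + 225)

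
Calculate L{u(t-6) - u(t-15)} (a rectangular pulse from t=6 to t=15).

L{u(t-a)} = e^(-as)/s. L{u(t-6) - u(t-15)} = (e^(-6s) - e^(-15s))/s

Final answer: (e^(-6s) - e^(-15s))/s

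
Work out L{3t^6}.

L{t^n} = n!/s^(n+1). So L{3t^6} = 3·6!/s^7 = 2160/s^7

Final answer: 2160/s^7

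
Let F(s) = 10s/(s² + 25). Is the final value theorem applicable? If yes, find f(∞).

The final value theorem requires all poles of sF(s) in the left half-plane. sF(s) = 10s²/(s² + 25) has poles at s = ±5i (imaginary axis). Theorem does NOT apply (oscillatory system).

Final answer: Not applicable (oscillatory)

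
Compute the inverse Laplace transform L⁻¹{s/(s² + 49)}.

L⁻¹{s/(s² + 49)} = cos(7t)

Final answer: cos(7t)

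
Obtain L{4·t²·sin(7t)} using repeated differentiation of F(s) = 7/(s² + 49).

F(s) = 7/(s² + 49). F'(s) = -14s/(s² + 49)². F''(s) = -14(49 - 3s²)/(s² + 49)³ = (42s² - 686)/(s² + 49)³. So L{t²·sin(7t)} = (-1)² F''(s) = (42s² - 686)/(s² + 49)³. Then L{4·t²·sin(7t)} = 4·(42s² - 686)/(s² + 49)³ = (168s² - 2744)/(s² + 49)³

Final answer: (168s² - 2744)/(s² + 49)³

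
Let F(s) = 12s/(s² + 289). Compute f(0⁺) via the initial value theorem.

f(0⁺) = lim_{s→∞} s·12s/(s² + 289) = lim_{s→∞} 12s²/(s² + 289) = 12

Final answer: 12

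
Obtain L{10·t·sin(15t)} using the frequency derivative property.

L{sin(15t)} = 15/(s² + 225). By L{t·f(t)} = -F'(s): -d/ds[15/(s² + 225)] = -(15)·(-2s)/(s² + 225)² = 30s/(s² + 225)². Then L{10·t·sin(15t)} = 10·30s/(s² + 225)² = 300s/(s² + 225)²

Final answer: 300s/(s² + 225)²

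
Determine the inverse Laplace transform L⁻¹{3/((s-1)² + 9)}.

Using frequency shift, L⁻¹{3/((s-1)² + 9)} = e^t·sin(3t)

Final answer: e^t·sin(3t)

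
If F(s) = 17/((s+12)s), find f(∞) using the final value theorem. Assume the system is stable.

f(∞) = lim_{s→0} sF(s) = lim_{s→0} 17/(s+12) = 17/12

Final answer: 17/12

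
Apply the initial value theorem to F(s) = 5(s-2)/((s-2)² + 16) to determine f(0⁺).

f(0⁺) = lim_{s→∞} sF(s) = lim_{s→∞} 5s(s-2)/((s-2)² + 16) = 5

Final answer: 5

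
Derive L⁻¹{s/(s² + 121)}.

This is the form c·s/(s² + a²) with a = 11. L⁻¹ = cos(11t)

Final answer: cos(11t)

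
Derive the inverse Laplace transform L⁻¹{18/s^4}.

L⁻¹{n!/s^(n+1)} = t^n with n=3. So L⁻¹{6/s^4} = t^3, and L⁻¹{18/s^4} = (18/6)·t^3 = 3·t^3

Final answer: 3·t^3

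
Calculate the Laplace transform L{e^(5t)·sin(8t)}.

L{e^(at)·sin(ωt)} = ω/((s-a)² + ω²), so L{e^(5t)·sin(8t)} = 8/((s-5)² + 64)

Final answer: 8/((s-5)² + 64)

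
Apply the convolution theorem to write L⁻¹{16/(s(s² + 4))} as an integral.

16/(s(s² + 4)) = (1/s)·(16/(s² + 4)) = L{1}·L{8·sin(2t)}. So f(t) = 1*(8·sin(2t)) = ∫₀ᵗ 8·sin(2τ) dτ

Final answer: ∫₀ᵗ 8·sin(2τ) dτ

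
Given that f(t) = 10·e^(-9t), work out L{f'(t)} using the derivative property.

f(0) = 10, F(s) = 10/(s+9). L{f'(t)} = s·F(s) - f(0) = 10s/(s+9) - 10 = (10s - 10(s+9))/(s+9) = -90/(s+9)

Final answer: -90/(s+9)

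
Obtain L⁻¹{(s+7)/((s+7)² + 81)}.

Using frequency shift: L⁻¹{(s-a)/((s-a)² + b²)} = e^(at)cos(bt). Here a=-7, b=9

Final answer: e^(-7t)·cos(9t)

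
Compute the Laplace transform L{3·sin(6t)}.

L{sin(ωt)} = ω/(s² + ω²), so L{sin(6t)} = 6/(s² + 36). Then L{3·sin(6t)} = 3·6/(s² + 36) = 18/(s² + 36)

Final answer: 18/(s² + 36)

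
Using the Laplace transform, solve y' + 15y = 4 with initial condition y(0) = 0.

sY + 15Y = 4/s. Y = 4/(s(s+15)). Partial fractions: Y = 4/15/s - 4/15/(s+15)

Final answer: y(t) = 4/15(1 - e^(-15t))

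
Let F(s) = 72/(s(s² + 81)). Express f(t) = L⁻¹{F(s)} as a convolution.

72/(s(s² + 81)) = (1/s)·(72/(s² + 81)) = L{1}·L{8·sin(9t)}. So f(t) = 1*(8·sin(9t)) = ∫₀ᵗ 8·sin(9τ) dτ

Final answer: ∫₀ᵗ 8·sin(9τ) dτ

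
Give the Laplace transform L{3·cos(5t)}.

L{cos(ωt)} = s/(s² + ω²), so L{cos(5t)} = s/(s² + 25). Then L{3·cos(5t)} = 3·s/(s² + 25) = 3s/(s² + 25)

Final answer: 3s/(s² + 25)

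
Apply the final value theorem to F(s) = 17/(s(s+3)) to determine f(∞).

f(∞) = lim_{s→0} s·17/(s(s+3)) = lim_{s→0} 17/(s+3) = 17/3 = 17/3

Final answer: 17/3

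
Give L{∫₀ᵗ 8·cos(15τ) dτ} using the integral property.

L{∫₀ᵗ f(τ)dτ} = F(s)/s with F(s) = 8s/(s² + 225), so the result is (8s/(s² + 225))/s = 8/(s² + 225)

Final answer: 8/(s² + 225)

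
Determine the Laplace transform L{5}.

L{5} = 5 · L{1} = 5/s

Final answer: 5/s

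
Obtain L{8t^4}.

L{t^n} = n!/s^(n+1). So L{8t^4} = 8·4!/s^5 = 192/s^5

Final answer: 192/s^5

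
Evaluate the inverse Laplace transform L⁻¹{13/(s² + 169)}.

L⁻¹{13/(s² + 169)} = sin(13t)

Final answer: sin(13t)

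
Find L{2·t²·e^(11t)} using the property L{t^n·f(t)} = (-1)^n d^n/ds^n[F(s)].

L{e^(11t)} = 1/(s-11). d/ds[1/(s-11)] = -1/(s-11)². d²/ds²[1/(s-11)] = 2/(s-11)³. So L{t²·e^(11t)} = (-1)² · 2/(s-11)³ = 2/(s-11)³. Then L{2·t²·e^(11t)} = 2·2/(s-11)³ = 4/(s-11)³

Final answer: 4/(s-11)³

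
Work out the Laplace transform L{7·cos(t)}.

L{cos(ωt)} = s/(s² + ω²), so L{cos(t)} = s/(s² + 1). Then L{7·cos(t)} = 7·s/(s² + 1) = 7s/(s² + 1)

Final answer: 7s/(s² + 1)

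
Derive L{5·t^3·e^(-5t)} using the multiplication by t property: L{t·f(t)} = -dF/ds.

Using L{t^n·e^(at)} = n!/(s-a)^(n+1), L{t^3·e^(-5t)} = 6/(s+5)^4, so L{5·t^3·e^(-5t)} = 5·6/(s+5)^4 = 30/(s+5)^4

Final answer: 30/(s+5)^4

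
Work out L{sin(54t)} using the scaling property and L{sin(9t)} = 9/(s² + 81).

Using L{f(at)} = (1/a)F(s/a) with a=6: L{sin(54t)} = (1/6) · 9/((s/6)² + 81) = (1/6) · 9·36/(s² + 2916) = 54/(s² + 2916)

Final answer: 54/(s² + 2916)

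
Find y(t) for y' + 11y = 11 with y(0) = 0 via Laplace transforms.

sY + 11Y = 11/s. Y = 11/(s(s+11)). Partial fractions: Y = 1/s - 1/(s+11)

Final answer: y(t) = (1 - e^(-11t))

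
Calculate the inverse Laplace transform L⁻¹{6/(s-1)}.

L⁻¹{1/(s-a)} = e^(at), so L⁻¹{1/(s-1)} = e^t, and L⁻¹{6/(s-1)} = 6·e^t

Final answer: 6·e^t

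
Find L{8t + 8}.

L{8t + 8} = 8·L{t} + 8·L{1} = 8/s² + 8/s

Final answer: 8/s² + 8/s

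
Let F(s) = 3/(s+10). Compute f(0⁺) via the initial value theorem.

f(0⁺) = lim_{s→∞} s·3/(s+10) = lim_{s→∞} 3s/(s+10) = 3

Final answer: 3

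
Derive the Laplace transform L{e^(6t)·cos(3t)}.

L{e^(at)·cos(ωt)} = (s-a)/((s-a)² + ω²), so L{e^(6t)·cos(3t)} = (s-6)/((s-6)² + 9)

Final answer: (s-6)/((s-6)² + 9)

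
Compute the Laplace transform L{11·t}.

L{t^n} = n!/s^(n+1), so L{t} = 1/s^2. Then L{11·t} = 11·1/s^2 = 11/s^2

Final answer: 11/s^2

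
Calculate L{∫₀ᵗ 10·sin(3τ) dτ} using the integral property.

L{∫₀ᵗ f(τ)dτ} = F(s)/s with F(s) = 30/(s² + 9), so the result is (30/(s² + 9))/s = 30/(s(s² + 9))

Final answer: 30/(s(s² + 9))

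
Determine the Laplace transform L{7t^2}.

L{7t^2} = 7 · L{t^2} = 7 · 2/s^3 = 14/s^3

Final answer: 14/s^3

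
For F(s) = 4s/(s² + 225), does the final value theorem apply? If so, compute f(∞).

The final value theorem requires all poles of sF(s) in the left half-plane. sF(s) = 4s²/(s² + 225) has poles at s = ±15i (imaginary axis). Theorem does NOT apply (oscillatory system).

Final answer: Not applicable (oscillatory)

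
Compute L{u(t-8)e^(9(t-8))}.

u(t-a)f(t-a) with f(t)=e^(9t). L{e^(9t)} = 1/(s-9). By time shift: e^(-8s)/(s-9)

Final answer: e^(-8s)/(s-9)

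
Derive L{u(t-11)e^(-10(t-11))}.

u(t-a)f(t-a) with f(t)=e^(-10t). L{e^(-10t)} = 1/(s+10). By time shift: e^(-11s)/(s+10)

Final answer: e^(-11s)/(s+10)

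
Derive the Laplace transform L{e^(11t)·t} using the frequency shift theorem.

L{e^(at)·t^n} = n!/(s-a)^(n+1), so L{e^(11t)·t} = 1/(s-11)^2

Final answer: 1/(s-11)^2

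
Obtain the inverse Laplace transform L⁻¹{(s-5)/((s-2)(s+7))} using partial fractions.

Using partial fractions, f(t) = (-3e^(2t) + 12e^(-7t))/9

Final answer: (-3e^(2t) + 12e^(-7t))/9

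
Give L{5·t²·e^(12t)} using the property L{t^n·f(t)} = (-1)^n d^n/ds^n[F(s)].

L{e^(12t)} = 1/(s-12). d/ds[1/(s-12)] = -1/(s-12)². d²/ds²[1/(s-12)] = 2/(s-12)³. So L{t²·e^(12t)} = (-1)² · 2/(s-12)³ = 2/(s-12)³. Then L{5·t²·e^(12t)} = 5·2/(s-12)³ = 10/(s-12)³

Final answer: 10/(s-12)³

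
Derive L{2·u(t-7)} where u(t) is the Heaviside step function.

L{u(t-a)} = e^(-as)/s. Here a=7, so L{u(t-7)} = e^(-7s)/s, and L{2·u(t-7)} = 2·e^(-7s)/s

Final answer: 2·e^(-7s)/s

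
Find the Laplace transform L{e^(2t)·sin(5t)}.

L{e^(at)·sin(ωt)} = ω/((s-a)² + ω²), so L{e^(2t)·sin(5t)} = 5/((s-2)² + 25)

Final answer: 5/((s-2)² + 25)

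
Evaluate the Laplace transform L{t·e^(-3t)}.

L{t^n·e^(at)} = n!/(s-a)^(n+1), so L{t·e^(-3t)} = 1/(s+3)^2

Final answer: 1/(s+3)^2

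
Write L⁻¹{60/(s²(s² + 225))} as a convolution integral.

60/(s²(s² + 225)) = (1/s²)·(60/(s² + 225)) = L{t}·L{4·sin(15t)}. So f(t) = t*(4·sin(15t)) = ∫₀ᵗ 4τ·sin(15(t-τ)) dτ

Final answer: ∫₀ᵗ 4τ·sin(15(t-τ)) dτ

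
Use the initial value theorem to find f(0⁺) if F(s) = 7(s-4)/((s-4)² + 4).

f(0⁺) = lim_{s→∞} sF(s) = lim_{s→∞} 7s(s-4)/((s-4)² + 4) = 7

Final answer: 7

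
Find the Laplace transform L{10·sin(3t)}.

L{sin(ωt)} = ω/(s² + ω²), so L{sin(3t)} = 3/(s² + 9). Then L{10·sin(3t)} = 10·3/(s² + 9) = 30/(s² + 9)

Final answer: 30/(s² + 9)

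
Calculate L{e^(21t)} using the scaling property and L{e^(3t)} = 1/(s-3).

Using L{f(at)} = (1/a)F(s/a) with a=7 and f(t) = e^(3t): L{e^(21t)} = (1/7) · 1/((s/7)-3) = (1/7) · 7/(s-21) = 1/(s-21)

Final answer: 1/(s-21)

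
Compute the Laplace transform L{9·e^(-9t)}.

L{e^(at)} = 1/(s-a), so L{e^(-9t)} = 1/(s+9). Then L{9·e^(-9t)} = 9/(s+9)

Final answer: 9/(s+9)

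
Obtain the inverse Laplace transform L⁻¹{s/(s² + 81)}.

L⁻¹{s/(s² + 81)} = cos(9t)

Final answer: cos(9t)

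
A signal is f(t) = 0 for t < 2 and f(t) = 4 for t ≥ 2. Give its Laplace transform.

f(t) = 4·u(t-2). L{u(t-2)} = e^(-2s)/s, so L{f(t)} = 4·e^(-2s)/s

Final answer: 4·e^(-2s)/s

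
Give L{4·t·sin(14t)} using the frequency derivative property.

L{sin(14t)} = 14/(s² + 196). By L{t·f(t)} = -F'(s): -d/ds[14/(s² + 196)] = -(14)·(-2s)/(s² + 196)² = 28s/(s² + 196)². Then L{4·t·sin(14t)} = 4·28s/(s² + 196)² = 112s/(s² + 196)²

Final answer: 112s/(s² + 196)²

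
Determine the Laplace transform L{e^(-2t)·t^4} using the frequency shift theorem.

L{e^(at)·t^n} = n!/(s-a)^(n+1), so L{e^(-2t)·t^4} = 24/(s+2)^5

Final answer: 24/(s+2)^5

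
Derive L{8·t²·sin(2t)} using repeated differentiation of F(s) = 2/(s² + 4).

F(s) = 2/(s² + 4). F'(s) = -4s/(s² + 4)². F''(s) = -4(4 - 3s²)/(s² + 4)³ = (12s² - 16)/(s² + 4)³. So L{t²·sin(2t)} = (-1)² F''(s) = (12s² - 16)/(s² + 4)³. Then L{8·t²·sin(2t)} = 8·(12s² - 16)/(s² + 4)³ = (96s² - 128)/(s² + 4)³

Final answer: (96s² - 128)/(s² + 4)³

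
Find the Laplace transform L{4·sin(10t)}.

L{sin(ωt)} = ω/(s² + ω²), so L{sin(10t)} = 10/(s² + 100). Then L{4·sin(10t)} = 4·10/(s² + 100) = 40/(s² + 100)

Final answer: 40/(s² + 100)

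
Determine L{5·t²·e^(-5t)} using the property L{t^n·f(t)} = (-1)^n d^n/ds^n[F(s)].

L{e^(-5t)} = 1/(s+5). d/ds[1/(s+5)] = -1/(s+5)². d²/ds²[1/(s+5)] = 2/(s+5)³. So L{t²·e^(-5t)} = (-1)² · 2/(s+5)³ = 2/(s+5)³. Then L{5·t²·e^(-5t)} = 5·2/(s+5)³ = 10/(s+5)³

Final answer: 10/(s+5)³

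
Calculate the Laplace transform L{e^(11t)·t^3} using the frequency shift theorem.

L{e^(at)·t^n} = n!/(s-a)^(n+1), so L{e^(11t)·t^3} = 6/(s-11)^4

Final answer: 6/(s-11)^4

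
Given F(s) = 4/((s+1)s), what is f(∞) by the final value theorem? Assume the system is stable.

f(∞) = lim_{s→0} sF(s) = lim_{s→0} 4/(s+1) = 4

Final answer: 4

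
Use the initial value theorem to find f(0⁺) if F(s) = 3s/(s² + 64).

f(0⁺) = lim_{s→∞} s·3s/(s² + 64) = lim_{s→∞} 3s²/(s² + 64) = 3

Final answer: 3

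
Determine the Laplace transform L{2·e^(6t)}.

L{e^(at)} = 1/(s-a), so L{e^(6t)} = 1/(s-6). Then L{2·e^(6t)} = 2/(s-6)

Final answer: 2/(s-6)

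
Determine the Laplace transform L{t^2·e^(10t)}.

L{t^n·e^(at)} = n!/(s-a)^(n+1), so L{t^2·e^(10t)} = 2/(s-10)^3

Final answer: 2/(s-10)^3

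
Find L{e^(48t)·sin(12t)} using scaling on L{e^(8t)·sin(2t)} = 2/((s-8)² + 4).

Scaling with a=6: L{e^(48t)·sin(12t)} = (1/6) · 2/((s/6-8)² + 4). Simplifying: 12/((s-48)² + 144)

Final answer: 12/((s-48)² + 144)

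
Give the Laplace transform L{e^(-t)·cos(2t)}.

L{e^(at)·cos(ωt)} = (s-a)/((s-a)² + ω²), so L{e^(-t)·cos(2t)} = (s+1)/((s+1)² + 4)

Final answer: (s+1)/((s+1)² + 4)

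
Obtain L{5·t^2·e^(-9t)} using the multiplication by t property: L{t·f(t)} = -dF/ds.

Using L{t^n·e^(at)} = n!/(s-a)^(n+1), L{t^2·e^(-9t)} = 2/(s+9)^3, so L{5·t^2·e^(-9t)} = 5·2/(s+9)^3 = 10/(s+9)^3

Final answer: 10/(s+9)^3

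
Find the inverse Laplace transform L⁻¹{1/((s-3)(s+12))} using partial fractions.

Decompose: A/(s-3) + B/(s+12). A = 1/15, B = -1/15. f(t) = (e^(3t) - e^(-12t))/15

Final answer: (e^(3t) - e^(-12t))/15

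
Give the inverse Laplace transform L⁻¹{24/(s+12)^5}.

L⁻¹{n!/(s-a)^(n+1)} = t^n·e^(at), so L⁻¹{24/(s+12)^5} = t^4·e^(-12t)

Final answer: t^4·e^(-12t)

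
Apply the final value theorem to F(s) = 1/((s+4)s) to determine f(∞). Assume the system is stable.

f(∞) = lim_{s→0} sF(s) = lim_{s→0} 1/(s+4) = 1/4

Final answer: 1/4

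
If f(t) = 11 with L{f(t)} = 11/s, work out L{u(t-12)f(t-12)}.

Time shift theorem: L{u(t-a)f(t-a)} = e^(-as)F(s). Here a=12, F(s) = 11/s, so L{u(t-12)f(t-12)} = e^(-12s)·11/s

Final answer: e^(-12s)·11/s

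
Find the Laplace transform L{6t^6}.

L{6t^6} = 6 · L{t^6} = 6 · 720/s^7 = 4320/s^7

Final answer: 4320/s^7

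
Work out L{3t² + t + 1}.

L{3t² + t + 1} = 3·2/s³ + 1/s² + 1/s = 6/s³ + 1/s² + 1/s

Final answer: 6/s³ + 1/s² + 1/s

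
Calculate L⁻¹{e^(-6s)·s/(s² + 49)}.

L⁻¹{s/(s² + 49)} = cos(7t). By the time shift theorem, L⁻¹{e^(-as)F(s)} = u(t-a)f(t-a) with a=6, so L⁻¹{e^(-6s)·s/(s² + 49)} = u(t-6)·cos(7(t-6))

Final answer: u(t-6)·cos(7(t-6))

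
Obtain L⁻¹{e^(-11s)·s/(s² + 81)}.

L⁻¹{s/(s² + 81)} = cos(9t). By the time shift theorem, L⁻¹{e^(-as)F(s)} = u(t-a)f(t-a) with a=11, so L⁻¹{e^(-11s)·s/(s² + 81)} = u(t-11)·cos(9(t-11))

Final answer: u(t-11)·cos(9(t-11))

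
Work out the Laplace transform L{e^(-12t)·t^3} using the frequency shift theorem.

L{e^(at)·t^n} = n!/(s-a)^(n+1), so L{e^(-12t)·t^3} = 6/(s+12)^4

Final answer: 6/(s+12)^4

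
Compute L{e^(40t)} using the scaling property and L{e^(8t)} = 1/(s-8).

Using L{f(at)} = (1/a)F(s/a) with a=5 and f(t) = e^(8t): L{e^(40t)} = (1/5) · 1/((s/5)-8) = (1/5) · 5/(s-40) = 1/(s-40)

Final answer: 1/(s-40)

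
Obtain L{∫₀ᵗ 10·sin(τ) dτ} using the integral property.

L{∫₀ᵗ f(τ)dτ} = F(s)/s with F(s) = 10/(s² + 1), so the result is (10/(s² + 1))/s = 10/(s(s² + 1))

Final answer: 10/(s(s² + 1))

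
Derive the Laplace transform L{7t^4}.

L{7t^4} = 7 · L{t^4} = 7 · 24/s^5 = 168/s^5

Final answer: 168/s^5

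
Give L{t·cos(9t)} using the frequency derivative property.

L{cos(9t)} = s/(s² + 81). Derivative: d/ds[s/(s² + 81)] = [(s² + 81) - s·2s]/(s² + 81)² = (81 - s²)/(s² + 81)². So L{t·cos(9t)} = -F'(s) = (s² - 81)/(s² + 81)²

Final answer: (s² - 81)/(s² + 81)²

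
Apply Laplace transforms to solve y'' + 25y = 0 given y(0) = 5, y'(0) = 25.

L{y''} + 25L{y} = 0. s²Y - 5s - 25 + 25Y = 0. Y(s² + 25) = 5s + 25. Y = (5s + 25)/(s² + 25). Inverting: y(t) = 5cos(5t) + 5sin(5t)

Final answer: y(t) = 5cos(5t) + 5sin(5t)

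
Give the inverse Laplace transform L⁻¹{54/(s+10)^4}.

L⁻¹{n!/(s-a)^(n+1)} = t^n·e^(at) with n=3, a=-10. So L⁻¹{6/(s+10)^4} = t^3·e^(-10t), and L⁻¹{54/(s+10)^4} = (54/6)·t^3·e^(-10t) = 9·t^3·e^(-10t)

Final answer: 9·t^3·e^(-10t)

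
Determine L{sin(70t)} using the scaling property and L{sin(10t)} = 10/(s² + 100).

Using L{f(at)} = (1/a)F(s/a) with a=7: L{sin(70t)} = (1/7) · 10/((s/7)² + 100) = (1/7) · 10·49/(s² + 4900) = 70/(s² + 4900)

Final answer: 70/(s² + 4900)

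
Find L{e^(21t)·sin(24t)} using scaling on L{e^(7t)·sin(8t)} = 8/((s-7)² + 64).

Scaling with a=3: L{e^(21t)·sin(24t)} = (1/3) · 8/((s/3-7)² + 64). Simplifying: 24/((s-21)² + 576)

Final answer: 24/((s-21)² + 576)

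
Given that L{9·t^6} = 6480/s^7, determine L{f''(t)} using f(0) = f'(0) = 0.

L{f''(t)} = s²F(s) - sf(0) - f'(0) = s²·6480/s^7 - 0 - 0 = 6480/s^5

Final answer: 6480/s^5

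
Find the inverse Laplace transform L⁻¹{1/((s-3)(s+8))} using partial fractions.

Decompose: A/(s-3) + B/(s+8). A = 1/11, B = -1/11. f(t) = (e^(3t) - e^(-8t))/11

Final answer: (e^(3t) - e^(-8t))/11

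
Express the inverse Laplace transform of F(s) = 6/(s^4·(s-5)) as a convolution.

6/(s^4·(s-5)) = (6/s^4)·(1/(s-5)) = L{t^3}·L{e^(5t)}. So f(t) = t^3*e^(5t) = ∫₀ᵗ τ^3·e^(5(t-τ)) dτ

Final answer: ∫₀ᵗ τ^3·e^(5(t-τ)) dτ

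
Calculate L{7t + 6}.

L{7t + 6} = 7·L{t} + 6·L{1} = 7/s² + 6/s

Final answer: 7/s² + 6/s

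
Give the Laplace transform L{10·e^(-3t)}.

L{e^(at)} = 1/(s-a), so L{e^(-3t)} = 1/(s+3). Then L{10·e^(-3t)} = 10/(s+3)

Final answer: 10/(s+3)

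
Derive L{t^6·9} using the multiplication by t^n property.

L{9} = 9/s. d^1/ds^1[1/s] = -1/s². d^2/ds^2[1/s] = 2/s^3. d^3/ds^3[1/s] = -6/s^4. d^4/ds^4[1/s] = 24/s^5. d^5/ds^5[1/s] = -120/s^6. d^6/ds^6[1/s] = 720/s^7. So L{t^6} = (-1)^{6}·720/s^7 = 720/s^7. Then L{t^6·9} = 9·720/s^7 = 6480/s^7

Final answer: 6480/s^7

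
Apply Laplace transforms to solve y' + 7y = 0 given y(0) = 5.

L{y'} + 7L{y} = 0. sY - 5 + 7Y = 0. Y(s+7) = 5. Y = 5/(s+7)

Final answer: y(t) = 5e^(-7t)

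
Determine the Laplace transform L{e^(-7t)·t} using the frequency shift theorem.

L{e^(at)·t^n} = n!/(s-a)^(n+1), so L{e^(-7t)·t} = 1/(s+7)^2

Final answer: 1/(s+7)^2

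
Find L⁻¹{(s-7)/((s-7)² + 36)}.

Using frequency shift: L⁻¹{(s-a)/((s-a)² + b²)} = e^(at)cos(bt). Here a=7, b=6

Final answer: e^(7t)·cos(6t)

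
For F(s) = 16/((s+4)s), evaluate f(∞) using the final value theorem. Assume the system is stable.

f(∞) = lim_{s→0} sF(s) = lim_{s→0} 16/(s+4) = 4

Final answer: 4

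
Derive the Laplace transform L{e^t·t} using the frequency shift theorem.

L{e^(at)·t^n} = n!/(s-a)^(n+1), so L{e^t·t} = 1/(s-1)^2

Final answer: 1/(s-1)^2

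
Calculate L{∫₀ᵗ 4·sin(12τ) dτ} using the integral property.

L{∫₀ᵗ f(τ)dτ} = F(s)/s with F(s) = 48/(s² + 144), so the result is (48/(s² + 144))/s = 48/(s(s² + 144))

Final answer: 48/(s(s² + 144))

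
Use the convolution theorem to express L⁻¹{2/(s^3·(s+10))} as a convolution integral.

2/(s^3·(s+10)) = (2/s^3)·(1/(s+10)) = L{t^2}·L{e^(-10t)}. So f(t) = t^2*e^(-10t) = ∫₀ᵗ τ^2·e^(-10(t-τ)) dτ

Final answer: ∫₀ᵗ τ^2·e^(-10(t-τ)) dτ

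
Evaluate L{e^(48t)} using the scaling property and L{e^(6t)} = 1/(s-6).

Using L{f(at)} = (1/a)F(s/a) with a=8 and f(t) = e^(6t): L{e^(48t)} = (1/8) · 1/((s/8)-6) = (1/8) · 8/(s-48) = 1/(s-48)

Final answer: 1/(s-48)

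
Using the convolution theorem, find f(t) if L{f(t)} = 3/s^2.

3/s^2 = (3/s)·(1/s) = L{3}·L{1}. By convolution, f(t) = 3*1 = ∫₀ᵗ 3·1 dτ = 3·t

Final answer: 3·t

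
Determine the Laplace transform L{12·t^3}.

L{t^n} = n!/s^(n+1), so L{t^3} = 6/s^4. Then L{12·t^3} = 12·6/s^4 = 72/s^4

Final answer: 72/s^4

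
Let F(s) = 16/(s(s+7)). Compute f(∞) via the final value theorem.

f(∞) = lim_{s→0} s·16/(s(s+7)) = lim_{s→0} 16/(s+7) = 16/7 = 16/7

Final answer: 16/7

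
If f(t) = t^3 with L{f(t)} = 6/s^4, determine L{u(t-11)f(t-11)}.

Time shift theorem: L{u(t-a)f(t-a)} = e^(-as)F(s). Here a=11, F(s) = 6/s^4, so L{u(t-11)f(t-11)} = e^(-11s)·6/s^4

Final answer: e^(-11s)·6/s^4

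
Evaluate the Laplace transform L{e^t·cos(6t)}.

L{e^(at)·cos(ωt)} = (s-a)/((s-a)² + ω²), so L{e^t·cos(6t)} = (s-1)/((s-1)² + 36)

Final answer: (s-1)/((s-1)² + 36)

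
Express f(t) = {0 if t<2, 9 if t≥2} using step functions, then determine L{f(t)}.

f(t) = 9·u(t-2). L{u(t-2)} = e^(-2s)/s, so L{f(t)} = 9·e^(-2s)/s

Final answer: 9·e^(-2s)/s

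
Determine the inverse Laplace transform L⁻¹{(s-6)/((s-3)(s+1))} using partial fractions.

Using partial fractions, f(t) = (-3e^(3t) + 7e^(-t))/4

Final answer: (-3e^(3t) + 7e^(-t))/4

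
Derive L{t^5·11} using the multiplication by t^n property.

L{11} = 11/s. d^1/ds^1[1/s] = -1/s². d^2/ds^2[1/s] = 2/s^3. d^3/ds^3[1/s] = -6/s^4. d^4/ds^4[1/s] = 24/s^5. d^5/ds^5[1/s] = -120/s^6. So L{t^5} = (-1)^{5}·-120/s^6 = 120/s^6. Then L{t^5·11} = 11·120/s^6 = 1320/s^6

Final answer: 1320/s^6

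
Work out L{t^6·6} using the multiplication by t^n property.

L{6} = 6/s. d^1/ds^1[1/s] = -1/s². d^2/ds^2[1/s] = 2/s^3. d^3/ds^3[1/s] = -6/s^4. d^4/ds^4[1/s] = 24/s^5. d^5/ds^5[1/s] = -120/s^6. d^6/ds^6[1/s] = 720/s^7. So L{t^6} = (-1)^{6}·720/s^7 = 720/s^7. Then L{t^6·6} = 6·720/s^7 = 4320/s^7

Final answer: 4320/s^7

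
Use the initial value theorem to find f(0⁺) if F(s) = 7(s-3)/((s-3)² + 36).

f(0⁺) = lim_{s→∞} sF(s) = lim_{s→∞} 7s(s-3)/((s-3)² + 36) = 7

Final answer: 7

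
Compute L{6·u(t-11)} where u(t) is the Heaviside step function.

L{u(t-a)} = e^(-as)/s. Here a=11, so L{u(t-11)} = e^(-11s)/s, and L{6·u(t-11)} = 6·e^(-11s)/s

Final answer: 6·e^(-11s)/s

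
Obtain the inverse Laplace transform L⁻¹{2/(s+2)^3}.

L⁻¹{n!/(s-a)^(n+1)} = t^n·e^(at), so L⁻¹{2/(s+2)^3} = t^2·e^(-2t)

Final answer: t^2·e^(-2t)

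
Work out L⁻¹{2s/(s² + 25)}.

This is the form c·s/(s² + a²) with a = 5, c = 2. L⁻¹ = 2·cos(5t)

Final answer: 2·cos(5t)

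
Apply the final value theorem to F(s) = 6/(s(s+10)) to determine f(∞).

f(∞) = lim_{s→0} s·6/(s(s+10)) = lim_{s→0} 6/(s+10) = 6/10 = 3/5

Final answer: 3/5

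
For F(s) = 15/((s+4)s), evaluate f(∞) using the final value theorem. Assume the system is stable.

f(∞) = lim_{s→0} sF(s) = lim_{s→0} 15/(s+4) = 15/4

Final answer: 15/4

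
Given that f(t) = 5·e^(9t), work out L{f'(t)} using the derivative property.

f(0) = 5, F(s) = 5/(s-9). L{f'(t)} = s·F(s) - f(0) = 5s/(s-9) - 5 = (5s - 5(s-9))/(s-9) = 45/(s-9)

Final answer: 45/(s-9)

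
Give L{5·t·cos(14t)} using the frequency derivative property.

L{cos(14t)} = s/(s² + 196). Derivative: d/ds[s/(s² + 196)] = [(s² + 196) - s·2s]/(s² + 196)² = (196 - s²)/(s² + 196)². So L{t·cos(14t)} = -F'(s) = (s² - 196)/(s² + 196)². Then L{5·t·cos(14t)} = 5·(s² - 196)/(s² + 196)²

Final answer: 5·(s² - 196)/(s² + 196)²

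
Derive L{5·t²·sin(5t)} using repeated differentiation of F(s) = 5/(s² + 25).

F(s) = 5/(s² + 25). F'(s) = -10s/(s² + 25)². F''(s) = -10(25 - 3s²)/(s² + 25)³ = (30s² - 250)/(s² + 25)³. So L{t²·sin(5t)} = (-1)² F''(s) = (30s² - 250)/(s² + 25)³. Then L{5·t²·sin(5t)} = 5·(30s² - 250)/(s² + 25)³ = (150s² - 1250)/(s² + 25)³

Final answer: (150s² - 1250)/(s² + 25)³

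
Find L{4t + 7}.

L{4t + 7} = 4·L{t} + 7·L{1} = 4/s² + 7/s

Final answer: 4/s² + 7/s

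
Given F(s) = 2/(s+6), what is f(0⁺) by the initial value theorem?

f(0⁺) = lim_{s→∞} s·2/(s+6) = lim_{s→∞} 2s/(s+6) = 2

Final answer: 2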